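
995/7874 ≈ 0.126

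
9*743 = 6687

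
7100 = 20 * 355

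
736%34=22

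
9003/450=20 + 1/150 ≈ 20.01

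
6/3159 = 2/1053 ≈ 0.00190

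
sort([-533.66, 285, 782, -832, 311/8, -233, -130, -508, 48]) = [-832, -533.66, -508, -233, -130, 311/8, 48, 285, 782]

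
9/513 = 1/57 ≈ 0.0175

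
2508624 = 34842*72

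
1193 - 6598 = -5405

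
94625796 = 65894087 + 28731709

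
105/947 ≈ 0.111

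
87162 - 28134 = 59028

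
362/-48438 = -181/24219 ≈ -0.00747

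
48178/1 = 48178 = 48178.00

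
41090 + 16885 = 57975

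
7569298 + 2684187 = 10253485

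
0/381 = 0 = 0.00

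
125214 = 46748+78466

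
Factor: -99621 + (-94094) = -1 * 5^1 * 17^1 * 43^1 * 53^1 = -193715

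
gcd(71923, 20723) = 1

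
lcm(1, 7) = 7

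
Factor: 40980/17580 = 293^(-1)*683^1 = 683/293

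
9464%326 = 10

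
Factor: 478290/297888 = 2^(-4)*5^1*29^(-1)*149^1 = 745/464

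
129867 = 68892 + 60975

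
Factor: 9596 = 2^2*2399^1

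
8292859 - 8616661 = -323802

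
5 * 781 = 3905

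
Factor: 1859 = 11^1*13^2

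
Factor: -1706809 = -1*13^1*131293^1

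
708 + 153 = 861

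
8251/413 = 19 + 404/413 ≈ 19.98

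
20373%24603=20373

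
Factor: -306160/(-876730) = 2^3*43^1*73^(-1)*89^1*1201^(-1) = 30616/87673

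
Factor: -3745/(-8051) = 5^1 * 7^1 * 83^(-1) * 97^(-1) * 107^1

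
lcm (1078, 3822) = 42042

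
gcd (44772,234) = 78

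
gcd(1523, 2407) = 1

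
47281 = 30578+16703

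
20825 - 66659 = -45834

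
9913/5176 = 1 + 4737/5176 ≈ 1.92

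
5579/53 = 105+14/53 ≈ 105.26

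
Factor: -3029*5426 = -1*2^1*13^1*233^1*2713^1 = -16435354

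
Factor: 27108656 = 2^4*1694291^1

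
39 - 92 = -53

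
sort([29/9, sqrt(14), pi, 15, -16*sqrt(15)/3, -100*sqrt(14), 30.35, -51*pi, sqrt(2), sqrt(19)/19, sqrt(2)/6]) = [-100*sqrt(14), -51*pi, -16*sqrt(15)/3, sqrt(19)/19, sqrt(2)/6, sqrt(2), pi, 29/9, sqrt(14), 15, 30.35]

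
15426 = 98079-82653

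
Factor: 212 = 2^2*53^1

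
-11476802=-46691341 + 35214539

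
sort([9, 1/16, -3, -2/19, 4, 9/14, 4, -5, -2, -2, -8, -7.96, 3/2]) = [-8, -7.96, -5, -3, -2, -2, -2/19, 1/16, 9/14, 3/2, 4, 4, 9]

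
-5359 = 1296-6655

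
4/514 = 2/257 ≈ 0.00778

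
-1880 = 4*(-470)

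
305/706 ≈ 0.432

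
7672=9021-1349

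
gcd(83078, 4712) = 2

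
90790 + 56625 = 147415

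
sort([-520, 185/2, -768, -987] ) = [-987, -768, -520, 185/2] 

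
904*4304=3890816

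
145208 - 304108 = -158900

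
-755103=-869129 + 114026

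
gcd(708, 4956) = 708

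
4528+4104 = 8632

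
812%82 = 74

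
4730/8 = 591 + 1/4 = 591.25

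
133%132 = 1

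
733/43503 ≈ 0.0168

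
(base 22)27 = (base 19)2d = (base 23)25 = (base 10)51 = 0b110011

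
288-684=-396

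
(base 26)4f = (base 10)119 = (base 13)92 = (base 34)3h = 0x77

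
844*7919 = 6683636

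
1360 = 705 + 655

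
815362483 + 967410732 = 1782773215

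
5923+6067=11990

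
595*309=183855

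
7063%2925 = 1213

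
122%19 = 8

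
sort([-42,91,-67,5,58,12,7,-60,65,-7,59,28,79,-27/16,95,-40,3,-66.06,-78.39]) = [-78.39,-67,-66.06,-60,-42,-40,-7,-27/16,3,5,7,12,28,58,59,65,79,91,95]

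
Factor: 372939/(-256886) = -1 * 2^(-1) * 3^1 * 7^1 * 43^1 * 311^(-1) = -903/622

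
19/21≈0.905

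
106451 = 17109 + 89342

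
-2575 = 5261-7836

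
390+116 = 506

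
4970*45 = 223650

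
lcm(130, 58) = 3770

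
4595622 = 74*62103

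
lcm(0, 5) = 0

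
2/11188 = 1/5594 ≈ 0.000179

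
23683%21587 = 2096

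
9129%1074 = 537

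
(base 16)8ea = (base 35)1u7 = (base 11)1795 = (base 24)3n2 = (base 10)2282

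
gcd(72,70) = 2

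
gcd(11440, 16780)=20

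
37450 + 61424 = 98874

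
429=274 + 155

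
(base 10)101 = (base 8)145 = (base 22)4d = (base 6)245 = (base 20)51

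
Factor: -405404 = -1 * 2^2 * 43^1 * 2357^1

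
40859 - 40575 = 284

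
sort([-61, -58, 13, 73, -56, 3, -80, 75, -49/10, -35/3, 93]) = [-80, -61, -58, -56, -35/3, -49/10, 3, 13, 73, 75, 93]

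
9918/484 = 4959/242 ≈ 20.49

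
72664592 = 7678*9464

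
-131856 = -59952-71904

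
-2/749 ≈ -0.00267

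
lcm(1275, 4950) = 84150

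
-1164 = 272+-1436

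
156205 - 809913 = -653708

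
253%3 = 1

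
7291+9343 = 16634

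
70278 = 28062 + 42216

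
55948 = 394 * 142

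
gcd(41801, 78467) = 1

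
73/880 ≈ 0.0830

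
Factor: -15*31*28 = -1*2^2*3^1*5^1*7^1*31^1 = -13020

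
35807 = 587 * 61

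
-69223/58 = -2387/2 = -1193.50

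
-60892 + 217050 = 156158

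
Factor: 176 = 2^4 * 11^1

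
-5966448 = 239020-6205468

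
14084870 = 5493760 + 8591110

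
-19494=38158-57652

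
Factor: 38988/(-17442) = -1 * 2^1 * 17^(-1) * 19^1 = -38/17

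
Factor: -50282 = -1*2^1*31^1*811^1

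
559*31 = 17329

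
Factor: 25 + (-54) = -1*29^1 = -29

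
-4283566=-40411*106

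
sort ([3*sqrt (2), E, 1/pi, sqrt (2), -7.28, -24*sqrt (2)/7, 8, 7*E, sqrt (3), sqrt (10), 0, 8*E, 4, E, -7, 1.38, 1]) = [-7.28, -7, -24*sqrt (2)/7, 0, 1/pi, 1, 1.38, sqrt (2), sqrt (3), E, E, sqrt (10), 4, 3*sqrt (2), 8, 7*E, 8*E]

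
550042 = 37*14866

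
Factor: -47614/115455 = -1*2^1*3^(-1)*5^(-1)*7^1*19^1*43^(-1) = -266/645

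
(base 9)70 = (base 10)63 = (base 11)58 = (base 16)3f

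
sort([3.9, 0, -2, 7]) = [-2, 0, 3.9, 7]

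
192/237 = 64/79 ≈ 0.810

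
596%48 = 20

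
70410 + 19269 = 89679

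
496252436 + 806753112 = 1303005548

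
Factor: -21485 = -1 * 5^1 * 4297^1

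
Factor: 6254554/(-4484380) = -1*2^(-1)*5^(-1)*19^(-1)*37^1*11801^(-1)*84521^1 = -3127277/2242190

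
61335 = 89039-27704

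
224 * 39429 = 8832096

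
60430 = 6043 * 10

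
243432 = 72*3381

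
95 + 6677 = 6772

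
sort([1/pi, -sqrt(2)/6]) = [-sqrt(2)/6, 1/pi]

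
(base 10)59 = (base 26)27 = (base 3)2012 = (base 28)23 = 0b111011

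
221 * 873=192933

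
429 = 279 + 150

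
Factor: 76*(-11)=-1*2^2*11^1*19^1=-836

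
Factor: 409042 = 2^1 * 204521^1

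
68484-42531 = 25953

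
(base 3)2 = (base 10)2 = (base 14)2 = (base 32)2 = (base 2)10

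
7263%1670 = 583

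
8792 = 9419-627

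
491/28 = 17 + 15/28≈17.54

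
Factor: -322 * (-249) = 2^1 * 3^1 * 7^1 * 23^1 * 83^1 = 80178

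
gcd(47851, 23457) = 1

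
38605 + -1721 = 36884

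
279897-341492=-61595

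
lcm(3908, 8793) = 35172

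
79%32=15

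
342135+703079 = 1045214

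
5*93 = 465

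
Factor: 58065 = 3^1 * 5^1 * 7^2 * 79^1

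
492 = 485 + 7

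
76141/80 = 951 + 61/80 ≈ 951.76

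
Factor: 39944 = 2^3*4993^1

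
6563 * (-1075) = -7055225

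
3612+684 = 4296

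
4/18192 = 1/4548 ≈ 0.000220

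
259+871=1130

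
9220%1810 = 170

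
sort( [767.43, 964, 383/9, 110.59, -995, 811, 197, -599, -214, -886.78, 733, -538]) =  [-995, -886.78, -599, -538, -214, 383/9, 110.59, 197, 733, 767.43, 811, 964]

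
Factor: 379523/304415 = 5^(-1)*23^1*29^1*107^(-1) = 667/535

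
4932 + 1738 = 6670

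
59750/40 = 1493 + 3/4 = 1493.75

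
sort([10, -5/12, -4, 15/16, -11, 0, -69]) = [-69, -11, -4, -5/12, 0, 15/16, 10]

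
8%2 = 0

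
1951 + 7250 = 9201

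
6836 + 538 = 7374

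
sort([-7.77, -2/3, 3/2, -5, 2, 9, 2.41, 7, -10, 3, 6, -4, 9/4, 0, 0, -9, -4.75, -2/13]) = [-10, -9, -7.77, -5, -4.75, -4, -2/3, -2/13, 0, 0, 3/2, 2, 9/4, 2.41, 3, 6, 7, 9]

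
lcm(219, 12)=876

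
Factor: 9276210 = 2^1 * 3^2 * 5^1 * 103069^1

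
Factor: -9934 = -1 * 2^1 * 4967^1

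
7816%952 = 200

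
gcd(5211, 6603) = 3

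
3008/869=3 + 401/869 ≈ 3.46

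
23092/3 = 7697+1/3 ≈ 7697.33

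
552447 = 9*61383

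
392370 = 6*65395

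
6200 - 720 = 5480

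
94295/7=13470+5/7 ≈ 13470.71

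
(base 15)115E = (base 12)2175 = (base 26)5BN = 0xE69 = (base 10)3689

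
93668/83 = 1128 + 44/83 ≈ 1128.53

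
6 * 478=2868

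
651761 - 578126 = 73635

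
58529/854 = 68 + 457/854 ≈ 68.54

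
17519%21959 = 17519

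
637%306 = 25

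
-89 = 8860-8949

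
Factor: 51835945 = 5^1*7^1*1481027^1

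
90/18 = 5 = 5.00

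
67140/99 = 678 + 2/11 ≈ 678.18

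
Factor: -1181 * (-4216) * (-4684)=-1 * 2^5 * 17^1 * 31^1 * 1171^1 * 1181^1=-23322085664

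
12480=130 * 96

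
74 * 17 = 1258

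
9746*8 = 77968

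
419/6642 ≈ 0.0631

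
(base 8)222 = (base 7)266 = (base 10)146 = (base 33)4e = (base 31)4m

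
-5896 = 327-6223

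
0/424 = 0 = 0.00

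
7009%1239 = 814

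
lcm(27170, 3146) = 298870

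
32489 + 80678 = 113167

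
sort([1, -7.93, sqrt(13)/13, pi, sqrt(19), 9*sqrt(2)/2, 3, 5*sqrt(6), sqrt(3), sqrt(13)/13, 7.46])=[-7.93, sqrt(13)/13, sqrt(13)/13, 1, sqrt(3), 3, pi, sqrt(19), 9*sqrt(2)/2, 7.46, 5*sqrt(6)]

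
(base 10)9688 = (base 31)a2g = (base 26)e8g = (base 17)1g8f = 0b10010111011000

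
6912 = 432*16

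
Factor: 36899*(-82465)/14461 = -1*5^1*14461^(-1)*16493^1*36899^1 = -3042876035/14461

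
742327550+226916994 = 969244544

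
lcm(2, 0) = 0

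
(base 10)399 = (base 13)249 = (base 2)110001111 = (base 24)gf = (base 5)3044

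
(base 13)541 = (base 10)898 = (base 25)1an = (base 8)1602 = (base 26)18e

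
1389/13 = 106 + 11/13 ≈ 106.85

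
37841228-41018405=-3177177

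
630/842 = 315/421 ≈ 0.748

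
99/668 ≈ 0.148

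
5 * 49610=248050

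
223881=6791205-6567324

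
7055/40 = 176 + 3/8 ≈ 176.38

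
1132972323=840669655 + 292302668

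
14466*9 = 130194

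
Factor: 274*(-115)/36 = -1*2^(-1)*3^(-2)*5^1*23^1*137^1 = -15755/18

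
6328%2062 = 142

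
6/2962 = 3/1481 ≈ 0.00203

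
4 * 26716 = 106864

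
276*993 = 274068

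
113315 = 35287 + 78028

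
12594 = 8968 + 3626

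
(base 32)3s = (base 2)1111100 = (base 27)4g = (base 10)124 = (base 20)64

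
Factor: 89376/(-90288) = -1*2^1*3^(-2)*7^2*11^(-1) = -98/99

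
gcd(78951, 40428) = 3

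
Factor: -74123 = -1*7^1*10589^1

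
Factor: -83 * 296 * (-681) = 2^3 * 3^1 * 37^1 * 83^1 * 227^1 = 16730808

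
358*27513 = 9849654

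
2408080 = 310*7768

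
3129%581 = 224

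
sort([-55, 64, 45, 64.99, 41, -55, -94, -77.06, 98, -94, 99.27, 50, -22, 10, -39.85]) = [-94, -94, -77.06, -55, -55, -39.85, -22, 10, 41, 45, 50, 64, 64.99, 98, 99.27]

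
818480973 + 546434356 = 1364915329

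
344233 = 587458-243225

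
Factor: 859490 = 2^1*5^1*61^1*1409^1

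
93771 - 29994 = 63777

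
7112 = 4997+2115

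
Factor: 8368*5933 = 2^4*17^1*349^1*523^1 = 49647344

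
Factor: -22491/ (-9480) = 2^ (-3)*3^2*5^ (-1)*7^2*17^1*79^ (-1) = 7497/3160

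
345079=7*49297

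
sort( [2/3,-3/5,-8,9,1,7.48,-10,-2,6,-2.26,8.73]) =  [-10,-8,-2.26,-2,-3/5,2/3,1,6,7.48,8.73,9]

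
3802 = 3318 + 484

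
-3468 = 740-4208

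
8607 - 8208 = 399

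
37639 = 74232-36593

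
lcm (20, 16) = 80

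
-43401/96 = -14467/32 ≈ -452.09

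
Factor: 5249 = 29^1*181^1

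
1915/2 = 957 + 1/2 = 957.50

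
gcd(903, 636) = 3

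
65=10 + 55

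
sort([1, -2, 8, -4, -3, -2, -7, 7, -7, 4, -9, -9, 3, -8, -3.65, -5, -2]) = [-9, -9, -8, -7, -7, -5, -4, -3.65, -3, -2, -2, -2, 1, 3, 4, 7, 8]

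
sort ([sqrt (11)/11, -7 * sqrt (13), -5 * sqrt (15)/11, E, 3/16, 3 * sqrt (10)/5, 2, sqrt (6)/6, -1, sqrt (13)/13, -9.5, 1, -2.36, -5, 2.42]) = [-7 * sqrt (13), -9.5, -5, -2.36, -5 * sqrt (15)/11, -1, 3/16, sqrt (13)/13, sqrt (11)/11, sqrt (6)/6, 1, 3 * sqrt (10)/5, 2, 2.42, E]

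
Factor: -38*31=-1*2^1*19^1*31^1=-1178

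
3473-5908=-2435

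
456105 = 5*91221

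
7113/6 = 1185+1/2 = 1185.50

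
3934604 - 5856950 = -1922346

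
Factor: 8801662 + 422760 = 2^1*31^1*148781^1 = 9224422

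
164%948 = 164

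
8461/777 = 10+691/777≈10.89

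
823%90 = 13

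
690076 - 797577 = -107501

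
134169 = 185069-50900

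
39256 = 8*4907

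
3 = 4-1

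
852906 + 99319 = 952225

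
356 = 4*89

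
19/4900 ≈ 0.00388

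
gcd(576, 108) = 36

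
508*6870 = 3489960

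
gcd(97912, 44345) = 1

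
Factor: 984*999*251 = 2^3*3^4*37^1*41^1*251^1 = 246737016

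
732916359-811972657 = -79056298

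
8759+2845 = 11604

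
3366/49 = 68 + 34/49 ≈ 68.69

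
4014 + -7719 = -3705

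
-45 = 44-89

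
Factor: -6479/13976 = -1*2^(-3)*11^1*19^1*31^1*1747^(-1)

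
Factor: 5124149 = 347^1*14767^1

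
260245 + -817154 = -556909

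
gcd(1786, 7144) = 1786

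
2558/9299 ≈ 0.275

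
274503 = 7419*37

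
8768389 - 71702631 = -62934242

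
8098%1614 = 28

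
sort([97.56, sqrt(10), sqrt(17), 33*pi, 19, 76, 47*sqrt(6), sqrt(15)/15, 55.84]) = [sqrt(15)/15, sqrt(10), sqrt(17), 19, 55.84, 76, 97.56, 33*pi, 47*sqrt(6)]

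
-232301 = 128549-360850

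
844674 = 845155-481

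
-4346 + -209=-4555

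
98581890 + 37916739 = 136498629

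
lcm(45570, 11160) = 546840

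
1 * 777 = 777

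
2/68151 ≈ 0.0000293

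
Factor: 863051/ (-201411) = -1 * 3^ (-2) * 23^ (-1) * 887^1 = -887/207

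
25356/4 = 6339 = 6339.00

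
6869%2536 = 1797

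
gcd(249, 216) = 3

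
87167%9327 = 3224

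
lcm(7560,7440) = 468720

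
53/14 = 3 + 11/14 ≈ 3.79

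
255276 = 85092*3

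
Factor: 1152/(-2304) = -1 * 2^(-1) = -1/2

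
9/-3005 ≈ -0.00300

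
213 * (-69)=-14697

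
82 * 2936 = 240752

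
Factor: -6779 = -1 * 6779^1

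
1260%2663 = 1260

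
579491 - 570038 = 9453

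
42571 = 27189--15382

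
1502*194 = 291388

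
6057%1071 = 702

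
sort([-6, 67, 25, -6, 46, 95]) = [-6, -6, 25, 46, 67, 95]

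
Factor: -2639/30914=-1*2^(-1)*7^1*41^(-1)=-7/82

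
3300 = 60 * 55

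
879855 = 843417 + 36438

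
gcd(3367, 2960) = 37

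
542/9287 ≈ 0.0584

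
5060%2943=2117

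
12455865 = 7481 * 1665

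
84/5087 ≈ 0.0165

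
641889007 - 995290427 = -353401420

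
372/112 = 3 + 9/28 ≈ 3.32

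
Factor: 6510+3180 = 2^1*3^1*5^1*17^1*19^1 = 9690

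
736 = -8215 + 8951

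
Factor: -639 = -1 * 3^2 * 71^1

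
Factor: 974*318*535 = 2^2*3^1*5^1*53^1*107^1*487^1 = 165706620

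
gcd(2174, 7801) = 1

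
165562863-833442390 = -667879527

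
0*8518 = 0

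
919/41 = 22 + 17/41 ≈ 22.41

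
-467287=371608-838895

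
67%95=67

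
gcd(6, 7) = 1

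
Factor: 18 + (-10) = 2^3 = 8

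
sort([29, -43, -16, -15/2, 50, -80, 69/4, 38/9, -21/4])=[-80, -43, -16, -15/2, -21/4, 38/9, 69/4, 29, 50]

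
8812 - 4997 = 3815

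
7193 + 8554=15747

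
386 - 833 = -447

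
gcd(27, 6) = 3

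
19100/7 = 2728+4/7 ≈ 2728.57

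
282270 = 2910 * 97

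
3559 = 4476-917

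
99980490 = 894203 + 99086287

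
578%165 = 83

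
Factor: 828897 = 3^1*23^1*41^1*293^1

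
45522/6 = 7587 = 7587.00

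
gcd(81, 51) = 3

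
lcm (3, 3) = 3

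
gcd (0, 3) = 3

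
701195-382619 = 318576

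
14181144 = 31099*456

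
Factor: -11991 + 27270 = 3^1 * 11^1 * 463^1 = 15279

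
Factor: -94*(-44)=2^3*11^1*47^1=4136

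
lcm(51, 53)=2703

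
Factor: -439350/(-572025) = 2^1*101^1*263^(-1) = 202/263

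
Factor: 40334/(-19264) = -1*2^(-5)*67^1 = -67/32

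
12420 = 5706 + 6714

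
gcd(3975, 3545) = 5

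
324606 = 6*54101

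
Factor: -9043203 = -1*3^1*13^1*231877^1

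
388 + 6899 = 7287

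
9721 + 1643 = 11364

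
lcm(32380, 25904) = 129520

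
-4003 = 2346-6349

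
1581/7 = 225+6/7≈225.86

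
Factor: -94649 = -1*94649^1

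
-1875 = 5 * (-375) 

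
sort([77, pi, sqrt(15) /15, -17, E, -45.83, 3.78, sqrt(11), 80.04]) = [-45.83, -17, sqrt(15) /15, E, pi, sqrt(11), 3.78, 77, 80.04]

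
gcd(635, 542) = 1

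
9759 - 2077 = 7682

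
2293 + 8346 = 10639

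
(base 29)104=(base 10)845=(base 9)1138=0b1101001101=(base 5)11340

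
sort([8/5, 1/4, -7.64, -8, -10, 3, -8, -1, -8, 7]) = [-10, -8, -8, -8, -7.64, -1, 1/4, 8/5, 3, 7]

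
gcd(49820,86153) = 1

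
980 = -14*(-70)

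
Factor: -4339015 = -1*5^1*867803^1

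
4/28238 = 2/14119 ≈ 0.000142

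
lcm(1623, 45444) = 45444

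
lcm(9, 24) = 72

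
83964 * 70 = 5877480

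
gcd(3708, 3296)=412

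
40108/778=20054/389 ≈ 51.55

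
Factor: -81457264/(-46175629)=2^4 * 7^1 * 383^(-1) * 120563^(-1) * 727297^1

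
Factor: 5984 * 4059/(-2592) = -1 * 3^(-2) * 11^2 * 17^1 * 41^1 = -84337/9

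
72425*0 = 0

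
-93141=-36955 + -56186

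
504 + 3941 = 4445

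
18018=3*6006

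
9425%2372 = 2309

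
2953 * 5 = 14765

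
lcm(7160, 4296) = 21480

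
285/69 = 4 + 3/23 ≈ 4.13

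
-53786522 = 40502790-94289312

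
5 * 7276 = 36380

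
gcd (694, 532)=2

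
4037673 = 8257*489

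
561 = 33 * 17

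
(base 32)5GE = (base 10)5646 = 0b1011000001110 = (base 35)4LB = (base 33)563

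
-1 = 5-6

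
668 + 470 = 1138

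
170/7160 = 17/716 ≈ 0.0237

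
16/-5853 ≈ -0.00273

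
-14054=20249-34303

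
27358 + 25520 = 52878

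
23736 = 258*92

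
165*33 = 5445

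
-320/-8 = 40 = 40.00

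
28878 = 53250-24372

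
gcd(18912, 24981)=3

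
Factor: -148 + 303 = 5^1*31^1 = 155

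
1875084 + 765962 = 2641046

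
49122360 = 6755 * 7272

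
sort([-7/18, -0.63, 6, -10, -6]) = [-10, -6, -0.63, -7/18, 6]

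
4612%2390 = 2222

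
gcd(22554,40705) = 7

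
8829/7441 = 1 + 1388/7441 ≈ 1.19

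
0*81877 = 0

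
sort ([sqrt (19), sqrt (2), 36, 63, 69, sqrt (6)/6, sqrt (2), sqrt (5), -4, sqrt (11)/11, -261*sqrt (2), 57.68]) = [-261*sqrt (2), -4, sqrt (11)/11, sqrt (6)/6, sqrt (2), sqrt (2), sqrt (5), sqrt (19), 36, 57.68, 63, 69]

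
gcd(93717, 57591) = 81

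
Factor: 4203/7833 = 3^1*7^(-1)*373^(-1)*467^1 = 1401/2611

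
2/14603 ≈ 0.000137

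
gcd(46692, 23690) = 2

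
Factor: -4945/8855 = -1*7^(-1)*11^(-1)*43^1 = -43/77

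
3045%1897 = 1148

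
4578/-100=-45 - 39/50=-45.78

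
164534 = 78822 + 85712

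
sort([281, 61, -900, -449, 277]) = [-900, -449, 61, 277, 281]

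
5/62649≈0.0000798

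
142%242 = 142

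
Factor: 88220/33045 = 2^2*3^ (-1)*11^1*401^1*2203^ (-1) = 17644/6609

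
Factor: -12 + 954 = 2^1*3^1*157^1 = 942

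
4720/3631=1 + 1089/3631 ≈ 1.30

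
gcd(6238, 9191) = 1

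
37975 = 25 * 1519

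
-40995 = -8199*5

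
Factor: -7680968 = -1 * 2^3 * 960121^1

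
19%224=19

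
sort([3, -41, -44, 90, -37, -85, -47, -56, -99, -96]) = [-99, -96, -85, -56, -47, -44, -41, -37, 3, 90]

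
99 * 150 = 14850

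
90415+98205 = 188620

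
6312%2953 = 406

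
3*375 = 1125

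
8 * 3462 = 27696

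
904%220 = 24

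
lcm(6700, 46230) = 462300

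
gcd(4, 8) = 4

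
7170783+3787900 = 10958683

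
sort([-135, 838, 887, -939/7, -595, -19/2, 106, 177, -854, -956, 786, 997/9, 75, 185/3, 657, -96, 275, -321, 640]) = [-956, -854, -595, -321, -135, -939/7, -96, -19/2, 185/3, 75, 106, 997/9, 177, 275, 640, 657, 786, 838, 887]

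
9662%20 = 2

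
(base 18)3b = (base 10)65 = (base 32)21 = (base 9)72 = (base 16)41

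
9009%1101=201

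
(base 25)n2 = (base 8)1101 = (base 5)4302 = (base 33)hg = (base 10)577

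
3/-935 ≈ -0.00321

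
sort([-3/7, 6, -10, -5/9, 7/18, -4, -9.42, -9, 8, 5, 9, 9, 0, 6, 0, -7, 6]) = [-10, -9.42, -9, -7, -4, -5/9, -3/7, 0, 0, 7/18, 5, 6, 6, 6, 8, 9, 9]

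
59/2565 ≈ 0.0230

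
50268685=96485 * 521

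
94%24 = 22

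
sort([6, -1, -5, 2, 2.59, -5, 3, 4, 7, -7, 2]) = [-7, -5, -5, -1, 2, 2, 2.59, 3, 4, 6, 7]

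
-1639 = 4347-5986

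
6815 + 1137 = 7952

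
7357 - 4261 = 3096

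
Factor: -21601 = -1*21601^1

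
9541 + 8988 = 18529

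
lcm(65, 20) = 260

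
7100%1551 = 896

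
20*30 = 600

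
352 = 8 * 44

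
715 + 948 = 1663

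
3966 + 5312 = 9278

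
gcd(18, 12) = 6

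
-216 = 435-651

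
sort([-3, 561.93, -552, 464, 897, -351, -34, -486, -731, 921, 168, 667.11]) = [-731, -552, -486, -351, -34, -3, 168, 464, 561.93, 667.11, 897, 921]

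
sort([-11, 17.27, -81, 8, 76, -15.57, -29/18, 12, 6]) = [-81, -15.57, -11, -29/18, 6, 8, 12, 17.27, 76]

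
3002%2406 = 596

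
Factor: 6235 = 5^1 * 29^1 * 43^1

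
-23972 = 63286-87258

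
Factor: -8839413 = -1*3^2*11^2*8117^1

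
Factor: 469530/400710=3^2*19^(-2)*47^1=423/361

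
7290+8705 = 15995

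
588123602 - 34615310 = 553508292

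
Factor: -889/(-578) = 2^(-1)*7^1*17^(-2)*127^1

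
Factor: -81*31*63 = -1*3^6*7^1*31^1 = -158193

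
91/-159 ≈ -0.572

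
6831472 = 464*14723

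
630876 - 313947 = 316929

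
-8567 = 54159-62726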